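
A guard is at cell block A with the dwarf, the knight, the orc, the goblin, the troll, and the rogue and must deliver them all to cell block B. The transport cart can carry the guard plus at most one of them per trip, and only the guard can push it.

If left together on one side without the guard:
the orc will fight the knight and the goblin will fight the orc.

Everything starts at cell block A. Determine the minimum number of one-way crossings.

13

Counting alone: the guard can take at most 1 across per trip to cell block B, so moving all 6 needs at least 6 loaded trips out, with a return between consecutive ones — at least 11 crossings.
The safety rule pushes this higher. Following every safe sequence of crossings, the most of the 6 that can be at cell block B as the transport cart arrives there on crossing 11 is 5 — never all 6.
So no plan with fewer than 13 crossings exists, and this one achieves 13:
1. Guard goes to cell block B with the orc.
2. Guard goes back to cell block A alone.
3. Guard goes to cell block B with the dwarf.
4. Guard goes back to cell block A alone.
5. Guard goes to cell block B with the knight.
6. Guard goes back to cell block A with the orc.
7. Guard goes to cell block B with the goblin.
8. Guard goes back to cell block A alone.
9. Guard goes to cell block B with the troll.
10. Guard goes back to cell block A alone.
11. Guard goes to cell block B with the rogue.
12. Guard goes back to cell block A alone.
13. Guard goes to cell block B with the orc.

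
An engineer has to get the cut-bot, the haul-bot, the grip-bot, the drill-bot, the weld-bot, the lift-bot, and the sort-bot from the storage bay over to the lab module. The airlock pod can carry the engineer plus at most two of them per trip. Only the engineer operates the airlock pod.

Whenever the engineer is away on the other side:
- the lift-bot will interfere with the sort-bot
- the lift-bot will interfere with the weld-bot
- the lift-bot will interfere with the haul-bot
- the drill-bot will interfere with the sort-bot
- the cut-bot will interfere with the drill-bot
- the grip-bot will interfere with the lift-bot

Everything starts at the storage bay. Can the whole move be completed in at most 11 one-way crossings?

Yes — this plan uses 9 crossings (≤ 11):
1. Engineer goes to the lab module with the drill-bot and the lift-bot.
2. Engineer goes back to the storage bay alone.
3. Engineer goes to the lab module with the cut-bot.
4. Engineer goes back to the storage bay with the drill-bot.
5. Engineer goes to the lab module with the haul-bot and the sort-bot.
6. Engineer goes back to the storage bay with the lift-bot.
7. Engineer goes to the lab module with the grip-bot and the weld-bot.
8. Engineer goes back to the storage bay alone.
9. Engineer goes to the lab module with the drill-bot and the lift-bot.

Yes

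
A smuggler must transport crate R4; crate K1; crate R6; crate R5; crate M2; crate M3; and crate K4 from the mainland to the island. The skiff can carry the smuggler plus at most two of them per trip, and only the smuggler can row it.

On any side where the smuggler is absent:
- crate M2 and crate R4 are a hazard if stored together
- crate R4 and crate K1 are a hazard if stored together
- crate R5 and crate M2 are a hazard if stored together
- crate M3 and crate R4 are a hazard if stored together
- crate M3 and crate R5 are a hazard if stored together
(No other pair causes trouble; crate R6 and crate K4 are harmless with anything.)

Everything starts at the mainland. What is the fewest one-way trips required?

9

Counting alone: the smuggler can take at most 2 across per trip to the island, so moving all 7 needs at least 4 loaded trips out, with a return between consecutive ones — at least 7 crossings.
The safety rule pushes this higher. Following every safe sequence of crossings, the most of the 7 that can be at the island as the skiff arrives there on crossing 7 is 6 — never all 7.
So no plan with fewer than 9 crossings exists, and this one achieves 9:
1. Smuggler goes to the island with crate R4 and crate R5.  [the mainland: crate K1, crate K4, crate M2, crate M3, crate R6 | the island: crate R4, crate R5]
2. Smuggler goes back to the mainland alone.  [the mainland: crate K1, crate K4, crate M2, crate M3, crate R6 | the island: crate R4, crate R5]
3. Smuggler goes to the island with crate K1.  [the mainland: crate K4, crate M2, crate M3, crate R6 | the island: crate K1, crate R4, crate R5]
4. Smuggler goes back to the mainland with crate R4.  [the mainland: crate K4, crate M2, crate M3, crate R4, crate R6 | the island: crate K1, crate R5]
5. Smuggler goes to the island with crate M2 and crate M3.  [the mainland: crate K4, crate R4, crate R6 | the island: crate K1, crate M2, crate M3, crate R5]
6. Smuggler goes back to the mainland with crate R5.  [the mainland: crate K4, crate R4, crate R5, crate R6 | the island: crate K1, crate M2, crate M3]
7. Smuggler goes to the island with crate K4 and crate R6.  [the mainland: crate R4, crate R5 | the island: crate K1, crate K4, crate M2, crate M3, crate R6]
8. Smuggler goes back to the mainland alone.  [the mainland: crate R4, crate R5 | the island: crate K1, crate K4, crate M2, crate M3, crate R6]
9. Smuggler goes to the island with crate R4 and crate R5.  [the mainland: — | the island: crate K1, crate K4, crate M2, crate M3, crate R4, crate R5, crate R6]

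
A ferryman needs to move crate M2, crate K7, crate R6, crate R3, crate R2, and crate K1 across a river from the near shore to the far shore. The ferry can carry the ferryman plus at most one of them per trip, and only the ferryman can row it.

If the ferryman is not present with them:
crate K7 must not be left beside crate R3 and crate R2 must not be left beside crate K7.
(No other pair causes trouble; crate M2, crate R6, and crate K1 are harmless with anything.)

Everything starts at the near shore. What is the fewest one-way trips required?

Counting alone: the ferryman can take at most 1 across per trip to the far shore, so moving all 6 needs at least 6 loaded trips out, with a return between consecutive ones — at least 11 crossings.
The safety rule pushes this higher. Following every safe sequence of crossings, the most of the 6 that can be at the far shore as the ferry arrives there on crossing 11 is 5 — never all 6.
So no plan with fewer than 13 crossings exists, and this one achieves 13:
1. Ferryman goes to the far shore with crate K7.
2. Ferryman goes back to the near shore alone.
3. Ferryman goes to the far shore with crate M2.
4. Ferryman goes back to the near shore alone.
5. Ferryman goes to the far shore with crate R6.
6. Ferryman goes back to the near shore alone.
7. Ferryman goes to the far shore with crate R3.
8. Ferryman goes back to the near shore with crate K7.
9. Ferryman goes to the far shore with crate R2.
10. Ferryman goes back to the near shore alone.
11. Ferryman goes to the far shore with crate K1.
12. Ferryman goes back to the near shore alone.
13. Ferryman goes to the far shore with crate K7.

13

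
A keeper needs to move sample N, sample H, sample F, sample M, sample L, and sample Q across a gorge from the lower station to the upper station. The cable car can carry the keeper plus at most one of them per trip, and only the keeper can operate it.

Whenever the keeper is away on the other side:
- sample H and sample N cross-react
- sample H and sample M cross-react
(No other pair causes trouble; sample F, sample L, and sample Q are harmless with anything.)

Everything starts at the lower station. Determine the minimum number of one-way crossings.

13

Counting alone: the keeper can take at most 1 across per trip to the upper station, so moving all 6 needs at least 6 loaded trips out, with a return between consecutive ones — at least 11 crossings.
The safety rule pushes this higher. Following every safe sequence of crossings, the most of the 6 that can be at the upper station as the cable car arrives there on crossing 11 is 5 — never all 6.
So no plan with fewer than 13 crossings exists, and this one achieves 13:
1. Keeper goes to the upper station with sample H.  [the lower station: sample F, sample L, sample M, sample N, sample Q | the upper station: sample H]
2. Keeper goes back to the lower station alone.  [the lower station: sample F, sample L, sample M, sample N, sample Q | the upper station: sample H]
3. Keeper goes to the upper station with sample N.  [the lower station: sample F, sample L, sample M, sample Q | the upper station: sample H, sample N]
4. Keeper goes back to the lower station with sample H.  [the lower station: sample F, sample H, sample L, sample M, sample Q | the upper station: sample N]
5. Keeper goes to the upper station with sample M.  [the lower station: sample F, sample H, sample L, sample Q | the upper station: sample M, sample N]
6. Keeper goes back to the lower station alone.  [the lower station: sample F, sample H, sample L, sample Q | the upper station: sample M, sample N]
7. Keeper goes to the upper station with sample F.  [the lower station: sample H, sample L, sample Q | the upper station: sample F, sample M, sample N]
8. Keeper goes back to the lower station alone.  [the lower station: sample H, sample L, sample Q | the upper station: sample F, sample M, sample N]
9. Keeper goes to the upper station with sample L.  [the lower station: sample H, sample Q | the upper station: sample F, sample L, sample M, sample N]
10. Keeper goes back to the lower station alone.  [the lower station: sample H, sample Q | the upper station: sample F, sample L, sample M, sample N]
11. Keeper goes to the upper station with sample Q.  [the lower station: sample H | the upper station: sample F, sample L, sample M, sample N, sample Q]
12. Keeper goes back to the lower station alone.  [the lower station: sample H | the upper station: sample F, sample L, sample M, sample N, sample Q]
13. Keeper goes to the upper station with sample H.  [the lower station: — | the upper station: sample F, sample H, sample L, sample M, sample N, sample Q]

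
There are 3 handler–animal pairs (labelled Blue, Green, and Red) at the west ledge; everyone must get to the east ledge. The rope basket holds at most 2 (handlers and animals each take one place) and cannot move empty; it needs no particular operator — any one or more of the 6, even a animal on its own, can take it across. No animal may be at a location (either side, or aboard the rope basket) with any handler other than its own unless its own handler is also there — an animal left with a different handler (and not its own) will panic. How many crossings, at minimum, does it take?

11

Counting alone: each trip to the east ledge takes at most 2 across and each return brings at least 1 back, so after t trips out (and t−1 returns) at most 2t − (t−1) of the 6 are across; that first reaches 6 at t = 5, so at least 9 crossings are needed.
The safety rule pushes this higher. Following every safe sequence of crossings, the most of the 6 that can be at the east ledge as the rope basket arrives there on crossing 9 is 5 — never all 6.
So no plan with fewer than 11 crossings exists, and this one achieves 11:
1. animal Blue and handler Blue cross → the east ledge.
2. handler Blue crosses ← the west ledge.
3. animal Green and animal Red cross → the east ledge.
4. animal Blue crosses ← the west ledge.
5. handler Green and handler Red cross → the east ledge.
6. animal Green and handler Green cross ← the west ledge.
7. handler Blue and handler Green cross → the east ledge.
8. animal Red crosses ← the west ledge.
9. animal Blue and animal Green cross → the east ledge.
10. handler Red crosses ← the west ledge.
11. animal Red and handler Red cross → the east ledge.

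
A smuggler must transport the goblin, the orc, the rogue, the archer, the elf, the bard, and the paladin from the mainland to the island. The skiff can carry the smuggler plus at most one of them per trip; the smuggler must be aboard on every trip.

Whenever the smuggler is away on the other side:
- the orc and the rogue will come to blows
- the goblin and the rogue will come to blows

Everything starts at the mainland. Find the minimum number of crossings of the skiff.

Counting alone: the smuggler can take at most 1 across per trip to the island, so moving all 7 needs at least 7 loaded trips out, with a return between consecutive ones — at least 13 crossings.
The safety rule pushes this higher. Following every safe sequence of crossings, the most of the 7 that can be at the island as the skiff arrives there on crossing 13 is 6 — never all 7.
So no plan with fewer than 15 crossings exists, and this one achieves 15:
1. Smuggler goes to the island with the rogue.
2. Smuggler goes back to the mainland alone.
3. Smuggler goes to the island with the goblin.
4. Smuggler goes back to the mainland with the rogue.
5. Smuggler goes to the island with the orc.
6. Smuggler goes back to the mainland alone.
7. Smuggler goes to the island with the archer.
8. Smuggler goes back to the mainland alone.
9. Smuggler goes to the island with the elf.
10. Smuggler goes back to the mainland alone.
11. Smuggler goes to the island with the bard.
12. Smuggler goes back to the mainland alone.
13. Smuggler goes to the island with the paladin.
14. Smuggler goes back to the mainland alone.
15. Smuggler goes to the island with the rogue.

15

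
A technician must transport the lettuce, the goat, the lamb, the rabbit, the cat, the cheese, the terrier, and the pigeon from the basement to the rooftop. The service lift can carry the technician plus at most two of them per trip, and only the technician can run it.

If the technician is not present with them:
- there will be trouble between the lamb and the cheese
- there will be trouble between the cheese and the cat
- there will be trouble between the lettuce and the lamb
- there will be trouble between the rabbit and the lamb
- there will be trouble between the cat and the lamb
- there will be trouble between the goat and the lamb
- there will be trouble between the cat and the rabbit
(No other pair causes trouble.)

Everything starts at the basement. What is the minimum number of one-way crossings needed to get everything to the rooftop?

Counting alone: the technician can take at most 2 across per trip to the rooftop, so moving all 8 needs at least 4 loaded trips out, with a return between consecutive ones — at least 7 crossings.
The safety rule pushes this higher. Following every safe sequence of crossings, the most of the 8 that can be at the rooftop as the service lift arrives there on crossings 7, 9, 11 is 5, 6, 7 respectively — never all 8.
So no plan with fewer than 13 crossings exists, and this one achieves 13:
1. Technician goes to the rooftop with the cat and the lamb.
2. Technician goes back to the basement with the lamb.
3. Technician goes to the rooftop with the lamb and the lettuce.
4. Technician goes back to the basement with the lamb.
5. Technician goes to the rooftop with the goat and the lamb.
6. Technician goes back to the basement with the lamb.
7. Technician goes to the rooftop with the lamb and the terrier.
8. Technician goes back to the basement with the lamb.
9. Technician goes to the rooftop with the lamb and the pigeon.
10. Technician goes back to the basement with the lamb.
11. Technician goes to the rooftop with the cheese and the rabbit.
12. Technician goes back to the basement with the cat.
13. Technician goes to the rooftop with the cat and the lamb.

13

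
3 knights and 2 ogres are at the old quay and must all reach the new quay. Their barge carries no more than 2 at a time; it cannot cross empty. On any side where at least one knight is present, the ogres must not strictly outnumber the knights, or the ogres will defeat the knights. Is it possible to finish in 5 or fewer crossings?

Counting alone: each trip to the new quay takes at most 2 across and each return brings at least 1 back, so after t trips out (and t−1 returns) at most 2t − (t−1) of the 5 are across; that first reaches 5 at t = 4, so at least 7 crossings are needed.
Since 5 < 7, 5 crossings cannot be enough. (The shortest complete plan in fact takes 7:)
1. 2 ogres → the new quay.  (the old quay: 3K 0O; the new quay: 0K 2O)
2. 1 ogre ← the old quay.  (the old quay: 3K 1O; the new quay: 0K 1O)
3. 2 knights → the new quay.  (the old quay: 1K 1O; the new quay: 2K 1O)
4. 1 knight ← the old quay.  (the old quay: 2K 1O; the new quay: 1K 1O)
5. 1 knight and 1 ogre → the new quay.  (the old quay: 1K 0O; the new quay: 2K 2O)
6. 1 ogre ← the old quay.  (the old quay: 1K 1O; the new quay: 2K 1O)
7. 1 knight and 1 ogre → the new quay.  (the old quay: 0K 0O; the new quay: 3K 2O)

No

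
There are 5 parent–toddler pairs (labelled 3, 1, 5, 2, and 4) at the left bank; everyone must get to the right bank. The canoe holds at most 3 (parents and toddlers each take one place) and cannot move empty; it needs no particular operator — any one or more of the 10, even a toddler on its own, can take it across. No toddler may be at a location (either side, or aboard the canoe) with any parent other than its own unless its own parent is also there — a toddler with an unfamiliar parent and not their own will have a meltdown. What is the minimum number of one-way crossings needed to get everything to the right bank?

11

Counting alone: each trip to the right bank takes at most 3 across and each return brings at least 1 back, so after t trips out (and t−1 returns) at most 3t − (t−1) of the 10 are across; that first reaches 10 at t = 5, so at least 9 crossings are needed.
The safety rule pushes this higher. Following every safe sequence of crossings, the most of the 10 that can be at the right bank as the canoe arrives there on crossing 9 is 9 — never all 10.
So no plan with fewer than 11 crossings exists, and this one achieves 11:
1. parent 3 and toddler 3 cross → the right bank.
2. parent 3 crosses ← the left bank.
3. toddler 1, toddler 2, and toddler 5 cross → the right bank.
4. toddler 3 crosses ← the left bank.
5. parent 1, parent 2, and parent 5 cross → the right bank.
6. parent 1 and toddler 1 cross ← the left bank.
7. parent 1, parent 3, and parent 4 cross → the right bank.
8. toddler 5 crosses ← the left bank.
9. toddler 1 and toddler 3 cross → the right bank.
10. toddler 3 crosses ← the left bank.
11. toddler 3, toddler 4, and toddler 5 cross → the right bank.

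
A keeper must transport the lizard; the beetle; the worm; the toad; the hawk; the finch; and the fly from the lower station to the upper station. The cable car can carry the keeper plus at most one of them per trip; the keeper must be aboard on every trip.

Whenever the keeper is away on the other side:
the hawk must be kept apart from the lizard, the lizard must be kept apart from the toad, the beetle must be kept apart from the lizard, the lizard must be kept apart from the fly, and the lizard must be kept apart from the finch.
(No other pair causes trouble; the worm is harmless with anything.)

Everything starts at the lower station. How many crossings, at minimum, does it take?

Following every safe sequence of crossings from the start, the most of the 7 that can be at the upper station as the cable car arrives there on crossings 1, 3, 5 is 1, 2, 3 respectively; the best ever achieved is 3 of 7.
From crossing 7 on, no configuration arises that was not already reachable earlier: only 26 distinct safe configurations (who is on which side, and where the cable car is) can ever be reached, none of them has everyone across, and every continuation just revisits them. So no valid plan exists.

impossible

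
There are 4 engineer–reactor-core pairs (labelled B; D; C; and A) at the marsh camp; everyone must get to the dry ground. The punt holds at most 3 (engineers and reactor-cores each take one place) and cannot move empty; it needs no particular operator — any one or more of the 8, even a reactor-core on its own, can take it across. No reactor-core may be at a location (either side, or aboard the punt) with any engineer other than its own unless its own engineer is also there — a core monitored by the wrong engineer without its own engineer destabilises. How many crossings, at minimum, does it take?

Counting alone: each trip to the dry ground takes at most 3 across and each return brings at least 1 back, so after t trips out (and t−1 returns) at most 3t − (t−1) of the 8 are across; that first reaches 8 at t = 4, so at least 7 crossings are needed.
The safety rule pushes this higher. Following every safe sequence of crossings, the most of the 8 that can be at the dry ground as the punt arrives there on crossing 7 is 7 — never all 8.
So no plan with fewer than 9 crossings exists, and this one achieves 9:
1. engineer B and reactor-core B cross → the dry ground.
2. engineer B crosses ← the marsh camp.
3. engineer B, engineer D, and reactor-core D cross → the dry ground.
4. engineer B and reactor-core B cross ← the marsh camp.
5. engineer A, engineer B, and engineer C cross → the dry ground.
6. reactor-core D crosses ← the marsh camp.
7. reactor-core B and reactor-core D cross → the dry ground.
8. reactor-core B crosses ← the marsh camp.
9. reactor-core A, reactor-core B, and reactor-core C cross → the dry ground.

9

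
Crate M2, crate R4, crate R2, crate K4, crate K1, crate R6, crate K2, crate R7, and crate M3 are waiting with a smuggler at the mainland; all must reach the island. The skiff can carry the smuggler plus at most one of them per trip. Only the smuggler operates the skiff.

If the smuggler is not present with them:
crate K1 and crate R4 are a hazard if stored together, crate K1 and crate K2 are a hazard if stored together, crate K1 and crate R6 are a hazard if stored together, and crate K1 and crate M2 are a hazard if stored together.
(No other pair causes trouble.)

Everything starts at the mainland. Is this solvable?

Following every safe sequence of crossings from the start, the most of the 9 that can be at the island as the skiff arrives there on crossings 1, 3, 5, 7, 9, 11 is 1, 2, 3, 4, 5, 6 respectively; the best ever achieved is 6 of 9.
From crossing 13 on, no configuration arises that was not already reachable earlier: only 176 distinct safe configurations (who is on which side, and where the skiff is) can ever be reached, none of them has everyone across, and every continuation just revisits them. So no valid plan exists.

No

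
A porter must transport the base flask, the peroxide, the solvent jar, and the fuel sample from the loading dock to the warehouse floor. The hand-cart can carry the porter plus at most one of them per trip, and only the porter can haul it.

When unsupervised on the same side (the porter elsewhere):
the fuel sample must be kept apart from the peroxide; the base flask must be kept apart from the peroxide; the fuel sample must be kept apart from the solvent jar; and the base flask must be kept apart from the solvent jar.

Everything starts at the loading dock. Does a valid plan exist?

Whatever the first load, the items left behind include a forbidden pair without the porter. No opening move is safe, so no plan exists.

No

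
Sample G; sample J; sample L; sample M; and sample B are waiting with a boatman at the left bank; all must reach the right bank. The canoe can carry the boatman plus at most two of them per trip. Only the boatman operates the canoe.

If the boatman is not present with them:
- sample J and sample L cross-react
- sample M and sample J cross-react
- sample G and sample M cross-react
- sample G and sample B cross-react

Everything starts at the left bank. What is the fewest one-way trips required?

7

Counting alone: the boatman can take at most 2 across per trip to the right bank, so moving all 5 needs at least 3 loaded trips out, with a return between consecutive ones — at least 5 crossings.
The safety rule pushes this higher. Following every safe sequence of crossings, the most of the 5 that can be at the right bank as the canoe arrives there on crossing 5 is 4 — never all 5.
So no plan with fewer than 7 crossings exists, and this one achieves 7:
1. Boatman goes to the right bank with sample G and sample J.  [the left bank: sample B, sample L, sample M | the right bank: sample G, sample J]
2. Boatman goes back to the left bank alone.  [the left bank: sample B, sample L, sample M | the right bank: sample G, sample J]
3. Boatman goes to the right bank with sample L.  [the left bank: sample B, sample M | the right bank: sample G, sample J, sample L]
4. Boatman goes back to the left bank with sample J.  [the left bank: sample B, sample J, sample M | the right bank: sample G, sample L]
5. Boatman goes to the right bank with sample B and sample M.  [the left bank: sample J | the right bank: sample B, sample G, sample L, sample M]
6. Boatman goes back to the left bank with sample G.  [the left bank: sample G, sample J | the right bank: sample B, sample L, sample M]
7. Boatman goes to the right bank with sample G and sample J.  [the left bank: — | the right bank: sample B, sample G, sample J, sample L, sample M]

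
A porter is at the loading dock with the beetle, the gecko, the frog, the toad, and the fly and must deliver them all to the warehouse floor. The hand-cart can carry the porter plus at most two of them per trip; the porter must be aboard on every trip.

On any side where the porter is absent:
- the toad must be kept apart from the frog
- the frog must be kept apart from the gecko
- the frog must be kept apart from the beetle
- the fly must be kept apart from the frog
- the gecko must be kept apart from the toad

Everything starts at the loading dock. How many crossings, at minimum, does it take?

Counting alone: the porter can take at most 2 across per trip to the warehouse floor, so moving all 5 needs at least 3 loaded trips out, with a return between consecutive ones — at least 5 crossings.
The safety rule pushes this higher. Following every safe sequence of crossings, the most of the 5 that can be at the warehouse floor as the hand-cart arrives there on crossing 5 is 4 — never all 5.
So no plan with fewer than 7 crossings exists, and this one achieves 7:
1. Porter goes to the warehouse floor with the frog and the gecko.
2. Porter goes back to the loading dock with the gecko.
3. Porter goes to the warehouse floor with the beetle and the gecko.
4. Porter goes back to the loading dock with the frog.
5. Porter goes to the warehouse floor with the fly and the frog.
6. Porter goes back to the loading dock with the frog.
7. Porter goes to the warehouse floor with the frog and the toad.

7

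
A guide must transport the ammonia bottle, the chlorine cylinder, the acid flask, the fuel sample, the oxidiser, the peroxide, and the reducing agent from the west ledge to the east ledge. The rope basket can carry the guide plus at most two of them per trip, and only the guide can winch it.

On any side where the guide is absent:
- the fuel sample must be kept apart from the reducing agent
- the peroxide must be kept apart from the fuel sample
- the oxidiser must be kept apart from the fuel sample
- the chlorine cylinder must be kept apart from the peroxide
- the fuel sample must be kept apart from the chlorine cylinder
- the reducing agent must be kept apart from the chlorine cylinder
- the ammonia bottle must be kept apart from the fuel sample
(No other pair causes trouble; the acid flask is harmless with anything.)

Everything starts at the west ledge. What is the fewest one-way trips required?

Counting alone: the guide can take at most 2 across per trip to the east ledge, so moving all 7 needs at least 4 loaded trips out, with a return between consecutive ones — at least 7 crossings.
The safety rule pushes this higher. Following every safe sequence of crossings, the most of the 7 that can be at the east ledge as the rope basket arrives there on crossings 7, 9 is 5, 6 respectively — never all 7.
So no plan with fewer than 11 crossings exists, and this one achieves 11:
1. Guide goes to the east ledge with the chlorine cylinder and the fuel sample.
2. Guide goes back to the west ledge with the chlorine cylinder.
3. Guide goes to the east ledge with the ammonia bottle and the chlorine cylinder.
4. Guide goes back to the west ledge with the fuel sample.
5. Guide goes to the east ledge with the acid flask and the fuel sample.
6. Guide goes back to the west ledge with the fuel sample.
7. Guide goes to the east ledge with the fuel sample and the oxidiser.
8. Guide goes back to the west ledge with the fuel sample.
9. Guide goes to the east ledge with the peroxide and the reducing agent.
10. Guide goes back to the west ledge with the chlorine cylinder.
11. Guide goes to the east ledge with the chlorine cylinder and the fuel sample.

11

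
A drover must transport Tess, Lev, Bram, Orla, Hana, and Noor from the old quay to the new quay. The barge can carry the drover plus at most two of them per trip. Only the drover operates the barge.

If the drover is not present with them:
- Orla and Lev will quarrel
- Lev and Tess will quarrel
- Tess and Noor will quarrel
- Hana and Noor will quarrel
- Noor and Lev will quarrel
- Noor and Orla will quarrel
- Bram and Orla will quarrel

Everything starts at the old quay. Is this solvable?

No

Whatever the first load, the items left behind include a forbidden pair without the drover. No opening move is safe, so no plan exists.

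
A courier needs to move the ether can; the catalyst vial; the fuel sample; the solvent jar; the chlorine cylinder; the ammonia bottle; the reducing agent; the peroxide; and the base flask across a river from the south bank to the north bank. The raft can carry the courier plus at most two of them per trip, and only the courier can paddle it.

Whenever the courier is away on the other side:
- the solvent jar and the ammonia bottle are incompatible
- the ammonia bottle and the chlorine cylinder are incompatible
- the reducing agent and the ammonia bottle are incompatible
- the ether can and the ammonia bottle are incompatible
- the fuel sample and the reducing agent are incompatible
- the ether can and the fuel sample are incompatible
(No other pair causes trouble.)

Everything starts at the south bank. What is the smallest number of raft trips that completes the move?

Counting alone: the courier can take at most 2 across per trip to the north bank, so moving all 9 needs at least 5 loaded trips out, with a return between consecutive ones — at least 9 crossings.
The safety rule pushes this higher. Following every safe sequence of crossings, the most of the 9 that can be at the north bank as the raft arrives there on crossing 9 is 8 — never all 9.
So no plan with fewer than 11 crossings exists, and this one achieves 11:
1. Courier goes to the north bank with the ammonia bottle and the fuel sample.  [the south bank: the base flask, the catalyst vial, the chlorine cylinder, the ether can, the peroxide, the reducing agent, the solvent jar | the north bank: the ammonia bottle, the fuel sample]
2. Courier goes back to the south bank alone.  [the south bank: the base flask, the catalyst vial, the chlorine cylinder, the ether can, the peroxide, the reducing agent, the solvent jar | the north bank: the ammonia bottle, the fuel sample]
3. Courier goes to the north bank with the catalyst vial.  [the south bank: the base flask, the chlorine cylinder, the ether can, the peroxide, the reducing agent, the solvent jar | the north bank: the ammonia bottle, the catalyst vial, the fuel sample]
4. Courier goes back to the south bank alone.  [the south bank: the base flask, the chlorine cylinder, the ether can, the peroxide, the reducing agent, the solvent jar | the north bank: the ammonia bottle, the catalyst vial, the fuel sample]
5. Courier goes to the north bank with the ether can and the solvent jar.  [the south bank: the base flask, the chlorine cylinder, the peroxide, the reducing agent | the north bank: the ammonia bottle, the catalyst vial, the ether can, the fuel sample, the solvent jar]
6. Courier goes back to the south bank with the ammonia bottle and the fuel sample.  [the south bank: the ammonia bottle, the base flask, the chlorine cylinder, the fuel sample, the peroxide, the reducing agent | the north bank: the catalyst vial, the ether can, the solvent jar]
7. Courier goes to the north bank with the chlorine cylinder and the reducing agent.  [the south bank: the ammonia bottle, the base flask, the fuel sample, the peroxide | the north bank: the catalyst vial, the chlorine cylinder, the ether can, the reducing agent, the solvent jar]
8. Courier goes back to the south bank alone.  [the south bank: the ammonia bottle, the base flask, the fuel sample, the peroxide | the north bank: the catalyst vial, the chlorine cylinder, the ether can, the reducing agent, the solvent jar]
9. Courier goes to the north bank with the base flask and the peroxide.  [the south bank: the ammonia bottle, the fuel sample | the north bank: the base flask, the catalyst vial, the chlorine cylinder, the ether can, the peroxide, the reducing agent, the solvent jar]
10. Courier goes back to the south bank alone.  [the south bank: the ammonia bottle, the fuel sample | the north bank: the base flask, the catalyst vial, the chlorine cylinder, the ether can, the peroxide, the reducing agent, the solvent jar]
11. Courier goes to the north bank with the ammonia bottle and the fuel sample.  [the south bank: — | the north bank: the ammonia bottle, the base flask, the catalyst vial, the chlorine cylinder, the ether can, the fuel sample, the peroxide, the reducing agent, the solvent jar]

11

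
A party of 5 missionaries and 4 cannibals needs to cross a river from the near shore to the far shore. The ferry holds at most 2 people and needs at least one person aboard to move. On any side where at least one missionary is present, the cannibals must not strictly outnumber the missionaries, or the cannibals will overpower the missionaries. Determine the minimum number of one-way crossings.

Counting alone: each trip to the far shore takes at most 2 across and each return brings at least 1 back, so after t trips out (and t−1 returns) at most 2t − (t−1) of the 9 are across; that first reaches 9 at t = 8, so at least 15 crossings are needed.
The plan below uses exactly 15 crossings, so it is optimal:
1. 2 cannibals → the far shore.  (the near shore: 5M 2C; the far shore: 0M 2C)
2. 1 cannibal ← the near shore.  (the near shore: 5M 3C; the far shore: 0M 1C)
3. 2 cannibals → the far shore.  (the near shore: 5M 1C; the far shore: 0M 3C)
4. 1 cannibal ← the near shore.  (the near shore: 5M 2C; the far shore: 0M 2C)
5. 2 missionaries → the far shore.  (the near shore: 3M 2C; the far shore: 2M 2C)
6. 1 cannibal ← the near shore.  (the near shore: 3M 3C; the far shore: 2M 1C)
7. 1 missionary and 1 cannibal → the far shore.  (the near shore: 2M 2C; the far shore: 3M 2C)
8. 1 missionary ← the near shore.  (the near shore: 3M 2C; the far shore: 2M 2C)
9. 1 missionary and 1 cannibal → the far shore.  (the near shore: 2M 1C; the far shore: 3M 3C)
10. 1 cannibal ← the near shore.  (the near shore: 2M 2C; the far shore: 3M 2C)
11. 1 missionary and 1 cannibal → the far shore.  (the near shore: 1M 1C; the far shore: 4M 3C)
12. 1 missionary ← the near shore.  (the near shore: 2M 1C; the far shore: 3M 3C)
13. 1 missionary and 1 cannibal → the far shore.  (the near shore: 1M 0C; the far shore: 4M 4C)
14. 1 cannibal ← the near shore.  (the near shore: 1M 1C; the far shore: 4M 3C)
15. 1 missionary and 1 cannibal → the far shore.  (the near shore: 0M 0C; the far shore: 5M 4C)

15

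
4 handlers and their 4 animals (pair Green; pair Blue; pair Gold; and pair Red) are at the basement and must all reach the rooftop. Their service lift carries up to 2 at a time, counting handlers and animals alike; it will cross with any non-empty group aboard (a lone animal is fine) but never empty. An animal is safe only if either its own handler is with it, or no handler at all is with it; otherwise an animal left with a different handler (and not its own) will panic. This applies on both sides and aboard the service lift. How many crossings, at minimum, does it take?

Following every safe sequence of crossings from the start, the most of the 8 that can be at the rooftop as the service lift arrives there on crossings 1, 3, 5 is 2, 3, 4 respectively; the best ever achieved is 4 of 8.
From crossing 7 on, no configuration arises that was not already reachable earlier: only 44 distinct safe configurations (who is on which side, and where the service lift is) can ever be reached, none of them has everyone across, and every continuation just revisits them. So no valid plan exists.

impossible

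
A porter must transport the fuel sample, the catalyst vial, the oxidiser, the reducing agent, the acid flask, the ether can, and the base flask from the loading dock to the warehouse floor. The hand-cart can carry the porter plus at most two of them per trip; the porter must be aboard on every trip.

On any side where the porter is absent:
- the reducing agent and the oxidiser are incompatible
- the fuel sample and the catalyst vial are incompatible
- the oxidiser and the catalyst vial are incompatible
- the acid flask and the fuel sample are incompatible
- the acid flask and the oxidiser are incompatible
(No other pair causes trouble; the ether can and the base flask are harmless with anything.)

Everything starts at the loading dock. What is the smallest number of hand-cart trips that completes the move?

Counting alone: the porter can take at most 2 across per trip to the warehouse floor, so moving all 7 needs at least 4 loaded trips out, with a return between consecutive ones — at least 7 crossings.
The safety rule pushes this higher. Following every safe sequence of crossings, the most of the 7 that can be at the warehouse floor as the hand-cart arrives there on crossing 7 is 6 — never all 7.
So no plan with fewer than 9 crossings exists, and this one achieves 9:
1. Porter goes to the warehouse floor with the fuel sample and the oxidiser.  [the loading dock: the acid flask, the base flask, the catalyst vial, the ether can, the reducing agent | the warehouse floor: the fuel sample, the oxidiser]
2. Porter goes back to the loading dock alone.  [the loading dock: the acid flask, the base flask, the catalyst vial, the ether can, the reducing agent | the warehouse floor: the fuel sample, the oxidiser]
3. Porter goes to the warehouse floor with the catalyst vial.  [the loading dock: the acid flask, the base flask, the ether can, the reducing agent | the warehouse floor: the catalyst vial, the fuel sample, the oxidiser]
4. Porter goes back to the loading dock with the fuel sample and the oxidiser.  [the loading dock: the acid flask, the base flask, the ether can, the fuel sample, the oxidiser, the reducing agent | the warehouse floor: the catalyst vial]
5. Porter goes to the warehouse floor with the acid flask and the reducing agent.  [the loading dock: the base flask, the ether can, the fuel sample, the oxidiser | the warehouse floor: the acid flask, the catalyst vial, the reducing agent]
6. Porter goes back to the loading dock alone.  [the loading dock: the base flask, the ether can, the fuel sample, the oxidiser | the warehouse floor: the acid flask, the catalyst vial, the reducing agent]
7. Porter goes to the warehouse floor with the base flask and the ether can.  [the loading dock: the fuel sample, the oxidiser | the warehouse floor: the acid flask, the base flask, the catalyst vial, the ether can, the reducing agent]
8. Porter goes back to the loading dock alone.  [the loading dock: the fuel sample, the oxidiser | the warehouse floor: the acid flask, the base flask, the catalyst vial, the ether can, the reducing agent]
9. Porter goes to the warehouse floor with the fuel sample and the oxidiser.  [the loading dock: — | the warehouse floor: the acid flask, the base flask, the catalyst vial, the ether can, the fuel sample, the oxidiser, the reducing agent]

9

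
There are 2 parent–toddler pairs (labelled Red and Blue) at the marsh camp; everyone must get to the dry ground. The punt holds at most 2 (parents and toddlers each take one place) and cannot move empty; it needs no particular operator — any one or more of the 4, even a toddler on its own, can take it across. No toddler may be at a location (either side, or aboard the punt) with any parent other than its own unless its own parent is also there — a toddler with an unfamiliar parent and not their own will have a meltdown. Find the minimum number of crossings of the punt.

5

Counting alone: each trip to the dry ground takes at most 2 across and each return brings at least 1 back, so after t trips out (and t−1 returns) at most 2t − (t−1) of the 4 are across; that first reaches 4 at t = 3, so at least 5 crossings are needed.
The plan below uses exactly 5 crossings, so it is optimal:
1. parent Red and toddler Red cross → the dry ground.
2. parent Red crosses ← the marsh camp.
3. parent Blue and parent Red cross → the dry ground.
4. parent Blue crosses ← the marsh camp.
5. parent Blue and toddler Blue cross → the dry ground.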